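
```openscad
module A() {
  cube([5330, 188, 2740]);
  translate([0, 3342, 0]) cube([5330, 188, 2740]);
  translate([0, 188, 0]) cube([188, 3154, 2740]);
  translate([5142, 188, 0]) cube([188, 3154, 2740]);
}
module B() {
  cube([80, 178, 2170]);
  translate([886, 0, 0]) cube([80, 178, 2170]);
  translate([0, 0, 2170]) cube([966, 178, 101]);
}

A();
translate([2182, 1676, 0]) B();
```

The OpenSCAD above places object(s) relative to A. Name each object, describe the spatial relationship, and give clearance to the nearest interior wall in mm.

A is a house frame. B is a door frame. The door frame sits inside the house frame, centred. The clearance to the nearest interior wall is 1488 mm.

Clearances: x = 1994, y = 1488; minimum 1488 mm.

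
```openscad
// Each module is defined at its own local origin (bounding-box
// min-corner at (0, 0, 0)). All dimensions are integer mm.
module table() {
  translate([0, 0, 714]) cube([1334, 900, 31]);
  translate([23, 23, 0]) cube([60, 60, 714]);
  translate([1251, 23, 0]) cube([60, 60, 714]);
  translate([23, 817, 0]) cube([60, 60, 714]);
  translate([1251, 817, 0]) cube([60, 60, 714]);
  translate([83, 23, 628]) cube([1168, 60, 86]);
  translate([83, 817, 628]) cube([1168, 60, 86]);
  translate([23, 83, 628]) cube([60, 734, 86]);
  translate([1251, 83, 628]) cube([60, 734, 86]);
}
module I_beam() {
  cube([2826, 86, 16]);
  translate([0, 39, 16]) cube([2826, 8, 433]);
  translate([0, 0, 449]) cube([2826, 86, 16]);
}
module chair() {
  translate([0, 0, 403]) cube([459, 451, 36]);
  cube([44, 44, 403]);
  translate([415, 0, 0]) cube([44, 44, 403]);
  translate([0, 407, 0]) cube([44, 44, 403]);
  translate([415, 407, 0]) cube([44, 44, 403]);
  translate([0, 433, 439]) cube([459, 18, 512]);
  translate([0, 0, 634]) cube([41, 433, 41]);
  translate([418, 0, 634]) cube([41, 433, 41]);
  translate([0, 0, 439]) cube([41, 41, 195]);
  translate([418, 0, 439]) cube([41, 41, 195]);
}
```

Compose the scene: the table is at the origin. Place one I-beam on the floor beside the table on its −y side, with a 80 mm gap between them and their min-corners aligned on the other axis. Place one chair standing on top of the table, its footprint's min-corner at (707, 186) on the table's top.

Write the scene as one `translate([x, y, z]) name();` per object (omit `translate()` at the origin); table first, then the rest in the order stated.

table();
translate([0, -166, 0]) I_beam();
translate([707, 186, 745]) chair();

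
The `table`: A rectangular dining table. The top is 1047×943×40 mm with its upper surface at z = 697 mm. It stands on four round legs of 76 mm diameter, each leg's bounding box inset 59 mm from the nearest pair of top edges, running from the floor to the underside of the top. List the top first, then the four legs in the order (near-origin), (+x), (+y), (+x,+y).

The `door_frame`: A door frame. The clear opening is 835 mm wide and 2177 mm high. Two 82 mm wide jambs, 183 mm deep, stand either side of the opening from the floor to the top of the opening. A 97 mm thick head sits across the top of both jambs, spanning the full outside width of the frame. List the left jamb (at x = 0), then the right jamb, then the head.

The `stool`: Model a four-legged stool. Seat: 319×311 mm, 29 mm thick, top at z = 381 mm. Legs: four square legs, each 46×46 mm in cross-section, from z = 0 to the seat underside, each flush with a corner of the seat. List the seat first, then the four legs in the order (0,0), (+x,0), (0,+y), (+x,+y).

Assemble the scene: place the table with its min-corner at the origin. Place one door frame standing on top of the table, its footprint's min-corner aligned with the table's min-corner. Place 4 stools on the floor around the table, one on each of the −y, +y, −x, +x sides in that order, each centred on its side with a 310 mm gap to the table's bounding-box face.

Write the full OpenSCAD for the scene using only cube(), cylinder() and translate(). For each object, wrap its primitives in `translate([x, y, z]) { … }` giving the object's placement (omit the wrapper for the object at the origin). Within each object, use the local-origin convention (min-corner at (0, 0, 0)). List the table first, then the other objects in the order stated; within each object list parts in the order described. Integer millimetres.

translate([0, 0, 657]) cube([1047, 943, 40]);
translate([97, 97, 0]) cylinder(h = 657, r = 38);
translate([950, 97, 0]) cylinder(h = 657, r = 38);
translate([97, 846, 0]) cylinder(h = 657, r = 38);
translate([950, 846, 0]) cylinder(h = 657, r = 38);
translate([0, 0, 697]) {
  cube([82, 183, 2177]);
  translate([917, 0, 0]) cube([82, 183, 2177]);
  translate([0, 0, 2177]) cube([999, 183, 97]);
}
translate([364, -621, 0]) {
  translate([0, 0, 352]) cube([319, 311, 29]);
  cube([46, 46, 352]);
  translate([273, 0, 0]) cube([46, 46, 352]);
  translate([0, 265, 0]) cube([46, 46, 352]);
  translate([273, 265, 0]) cube([46, 46, 352]);
}
translate([364, 1253, 0]) {
  translate([0, 0, 352]) cube([319, 311, 29]);
  cube([46, 46, 352]);
  translate([273, 0, 0]) cube([46, 46, 352]);
  translate([0, 265, 0]) cube([46, 46, 352]);
  translate([273, 265, 0]) cube([46, 46, 352]);
}
translate([-629, 316, 0]) {
  translate([0, 0, 352]) cube([319, 311, 29]);
  cube([46, 46, 352]);
  translate([273, 0, 0]) cube([46, 46, 352]);
  translate([0, 265, 0]) cube([46, 46, 352]);
  translate([273, 265, 0]) cube([46, 46, 352]);
}
translate([1357, 316, 0]) {
  translate([0, 0, 352]) cube([319, 311, 29]);
  cube([46, 46, 352]);
  translate([273, 0, 0]) cube([46, 46, 352]);
  translate([0, 265, 0]) cube([46, 46, 352]);
  translate([273, 265, 0]) cube([46, 46, 352]);
}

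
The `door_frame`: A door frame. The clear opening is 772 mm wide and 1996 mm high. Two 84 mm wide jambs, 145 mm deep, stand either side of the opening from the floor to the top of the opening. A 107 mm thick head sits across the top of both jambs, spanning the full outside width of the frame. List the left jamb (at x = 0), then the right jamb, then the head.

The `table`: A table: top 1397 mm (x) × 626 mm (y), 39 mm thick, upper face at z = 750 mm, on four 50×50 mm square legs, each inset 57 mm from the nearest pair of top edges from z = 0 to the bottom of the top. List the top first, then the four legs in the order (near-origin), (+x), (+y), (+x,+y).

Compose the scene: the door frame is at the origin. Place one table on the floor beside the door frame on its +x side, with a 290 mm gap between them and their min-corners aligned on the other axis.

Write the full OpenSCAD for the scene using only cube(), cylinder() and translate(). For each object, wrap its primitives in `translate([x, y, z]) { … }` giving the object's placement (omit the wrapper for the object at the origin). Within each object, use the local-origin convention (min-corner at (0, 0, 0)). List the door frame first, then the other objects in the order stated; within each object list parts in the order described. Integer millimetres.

cube([84, 145, 1996]);
translate([856, 0, 0]) cube([84, 145, 1996]);
translate([0, 0, 1996]) cube([940, 145, 107]);
translate([1230, 0, 0]) {
  translate([0, 0, 711]) cube([1397, 626, 39]);
  translate([57, 57, 0]) cube([50, 50, 711]);
  translate([1290, 57, 0]) cube([50, 50, 711]);
  translate([57, 519, 0]) cube([50, 50, 711]);
  translate([1290, 519, 0]) cube([50, 50, 711]);
}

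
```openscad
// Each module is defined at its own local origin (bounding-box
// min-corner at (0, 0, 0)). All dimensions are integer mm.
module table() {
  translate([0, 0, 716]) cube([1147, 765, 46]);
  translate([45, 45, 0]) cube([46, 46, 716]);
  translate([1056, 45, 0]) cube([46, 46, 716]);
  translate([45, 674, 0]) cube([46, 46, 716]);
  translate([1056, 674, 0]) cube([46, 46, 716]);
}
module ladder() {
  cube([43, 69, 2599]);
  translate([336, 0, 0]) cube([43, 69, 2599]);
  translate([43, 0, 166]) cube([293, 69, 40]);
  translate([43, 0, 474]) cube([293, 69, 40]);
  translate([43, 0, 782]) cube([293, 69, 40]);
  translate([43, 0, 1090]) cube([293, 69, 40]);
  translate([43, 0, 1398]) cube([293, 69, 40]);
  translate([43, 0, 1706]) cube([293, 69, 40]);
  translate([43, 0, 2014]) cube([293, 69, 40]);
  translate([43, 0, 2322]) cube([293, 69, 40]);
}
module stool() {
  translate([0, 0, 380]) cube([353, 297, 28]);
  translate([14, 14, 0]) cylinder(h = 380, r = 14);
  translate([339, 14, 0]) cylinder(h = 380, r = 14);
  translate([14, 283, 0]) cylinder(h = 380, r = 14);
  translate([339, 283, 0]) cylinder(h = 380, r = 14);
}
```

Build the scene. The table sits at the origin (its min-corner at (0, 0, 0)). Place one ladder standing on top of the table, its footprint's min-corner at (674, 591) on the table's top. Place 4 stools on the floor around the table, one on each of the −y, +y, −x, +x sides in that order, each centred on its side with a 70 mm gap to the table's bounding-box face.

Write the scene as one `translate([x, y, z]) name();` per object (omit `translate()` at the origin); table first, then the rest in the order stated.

table();
translate([674, 591, 762]) ladder();
translate([397, -367, 0]) stool();
translate([397, 835, 0]) stool();
translate([-423, 234, 0]) stool();
translate([1217, 234, 0]) stool();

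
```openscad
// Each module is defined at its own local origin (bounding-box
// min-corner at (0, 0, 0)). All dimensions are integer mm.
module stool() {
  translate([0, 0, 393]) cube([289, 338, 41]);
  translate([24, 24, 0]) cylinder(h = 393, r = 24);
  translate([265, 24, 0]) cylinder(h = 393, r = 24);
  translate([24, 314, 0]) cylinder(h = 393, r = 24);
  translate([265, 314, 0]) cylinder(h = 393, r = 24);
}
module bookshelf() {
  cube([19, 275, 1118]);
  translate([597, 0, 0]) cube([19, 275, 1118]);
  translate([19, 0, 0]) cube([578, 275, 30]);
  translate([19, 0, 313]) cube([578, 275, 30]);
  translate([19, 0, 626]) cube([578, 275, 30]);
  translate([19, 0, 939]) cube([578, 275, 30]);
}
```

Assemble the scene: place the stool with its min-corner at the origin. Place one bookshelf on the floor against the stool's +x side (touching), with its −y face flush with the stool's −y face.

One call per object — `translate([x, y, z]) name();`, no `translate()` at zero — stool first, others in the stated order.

stool();
translate([289, 0, 0]) bookshelf();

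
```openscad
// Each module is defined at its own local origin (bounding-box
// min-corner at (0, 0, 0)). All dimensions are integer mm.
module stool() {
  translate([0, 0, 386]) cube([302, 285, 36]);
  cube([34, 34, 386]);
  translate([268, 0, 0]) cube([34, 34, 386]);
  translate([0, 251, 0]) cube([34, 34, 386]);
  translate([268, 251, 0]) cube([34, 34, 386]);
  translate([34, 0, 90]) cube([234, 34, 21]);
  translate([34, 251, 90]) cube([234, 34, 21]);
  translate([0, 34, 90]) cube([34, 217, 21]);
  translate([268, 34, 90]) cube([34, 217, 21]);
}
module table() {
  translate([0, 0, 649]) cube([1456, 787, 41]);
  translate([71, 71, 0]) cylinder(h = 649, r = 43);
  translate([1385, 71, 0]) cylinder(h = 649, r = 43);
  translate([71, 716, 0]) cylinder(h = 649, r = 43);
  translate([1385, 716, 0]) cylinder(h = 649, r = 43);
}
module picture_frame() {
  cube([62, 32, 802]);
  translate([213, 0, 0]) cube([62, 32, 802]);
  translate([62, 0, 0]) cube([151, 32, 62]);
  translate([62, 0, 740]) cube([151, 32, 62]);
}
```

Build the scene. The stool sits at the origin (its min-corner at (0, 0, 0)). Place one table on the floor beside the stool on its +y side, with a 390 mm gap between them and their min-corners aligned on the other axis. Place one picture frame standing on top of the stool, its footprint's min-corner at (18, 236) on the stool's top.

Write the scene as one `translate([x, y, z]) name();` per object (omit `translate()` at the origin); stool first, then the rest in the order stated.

stool();
translate([0, 675, 0]) table();
translate([18, 236, 422]) picture_frame();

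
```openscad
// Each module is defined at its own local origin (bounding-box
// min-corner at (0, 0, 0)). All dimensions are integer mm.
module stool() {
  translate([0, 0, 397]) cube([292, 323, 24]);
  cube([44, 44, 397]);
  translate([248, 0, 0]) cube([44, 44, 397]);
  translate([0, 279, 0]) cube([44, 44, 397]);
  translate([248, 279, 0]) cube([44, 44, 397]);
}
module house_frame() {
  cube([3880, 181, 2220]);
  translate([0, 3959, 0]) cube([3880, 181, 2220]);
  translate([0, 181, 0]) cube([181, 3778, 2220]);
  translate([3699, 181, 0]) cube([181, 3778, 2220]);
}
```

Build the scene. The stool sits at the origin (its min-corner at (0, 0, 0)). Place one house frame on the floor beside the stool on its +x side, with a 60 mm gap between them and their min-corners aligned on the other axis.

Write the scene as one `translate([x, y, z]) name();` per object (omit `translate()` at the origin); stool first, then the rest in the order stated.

stool();
translate([352, 0, 0]) house_frame();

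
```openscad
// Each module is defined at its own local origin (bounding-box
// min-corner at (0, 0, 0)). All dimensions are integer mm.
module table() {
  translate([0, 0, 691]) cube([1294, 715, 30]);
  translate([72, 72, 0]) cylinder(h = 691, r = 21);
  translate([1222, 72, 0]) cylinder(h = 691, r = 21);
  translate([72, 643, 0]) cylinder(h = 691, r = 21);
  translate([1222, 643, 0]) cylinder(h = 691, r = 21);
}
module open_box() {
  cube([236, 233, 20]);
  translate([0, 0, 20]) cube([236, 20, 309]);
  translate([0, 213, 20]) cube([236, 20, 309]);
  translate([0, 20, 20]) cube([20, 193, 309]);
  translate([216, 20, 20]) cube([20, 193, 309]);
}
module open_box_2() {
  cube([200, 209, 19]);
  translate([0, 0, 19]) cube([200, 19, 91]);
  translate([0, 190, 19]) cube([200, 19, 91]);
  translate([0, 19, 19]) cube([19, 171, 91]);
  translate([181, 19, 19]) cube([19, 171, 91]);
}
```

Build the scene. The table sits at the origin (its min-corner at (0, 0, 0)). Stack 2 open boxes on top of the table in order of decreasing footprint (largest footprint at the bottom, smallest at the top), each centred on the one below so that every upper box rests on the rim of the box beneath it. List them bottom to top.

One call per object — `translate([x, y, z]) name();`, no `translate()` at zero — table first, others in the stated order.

table();
translate([529, 241, 721]) open_box();
translate([547, 253, 1050]) open_box_2();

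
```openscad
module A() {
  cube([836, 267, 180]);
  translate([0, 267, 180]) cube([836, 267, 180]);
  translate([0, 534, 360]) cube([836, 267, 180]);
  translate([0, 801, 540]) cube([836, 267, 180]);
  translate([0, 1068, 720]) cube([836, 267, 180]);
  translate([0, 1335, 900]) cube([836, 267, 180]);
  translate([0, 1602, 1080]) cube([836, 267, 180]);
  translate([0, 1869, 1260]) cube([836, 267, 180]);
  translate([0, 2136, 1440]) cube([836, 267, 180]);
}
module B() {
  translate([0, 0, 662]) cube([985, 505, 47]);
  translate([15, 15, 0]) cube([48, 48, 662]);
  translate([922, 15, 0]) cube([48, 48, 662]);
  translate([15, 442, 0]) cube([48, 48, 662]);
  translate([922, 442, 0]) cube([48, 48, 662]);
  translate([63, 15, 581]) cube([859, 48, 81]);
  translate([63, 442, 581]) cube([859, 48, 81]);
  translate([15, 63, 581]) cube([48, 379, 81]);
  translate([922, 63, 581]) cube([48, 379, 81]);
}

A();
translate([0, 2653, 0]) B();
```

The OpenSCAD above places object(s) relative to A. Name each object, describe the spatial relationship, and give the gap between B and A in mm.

The table's nearest face is 250 mm from the staircase's +y face.

A is a staircase. B is a table. The table is on the floor beside the staircase on its +y side. The gap between the table and the staircase is 250 mm.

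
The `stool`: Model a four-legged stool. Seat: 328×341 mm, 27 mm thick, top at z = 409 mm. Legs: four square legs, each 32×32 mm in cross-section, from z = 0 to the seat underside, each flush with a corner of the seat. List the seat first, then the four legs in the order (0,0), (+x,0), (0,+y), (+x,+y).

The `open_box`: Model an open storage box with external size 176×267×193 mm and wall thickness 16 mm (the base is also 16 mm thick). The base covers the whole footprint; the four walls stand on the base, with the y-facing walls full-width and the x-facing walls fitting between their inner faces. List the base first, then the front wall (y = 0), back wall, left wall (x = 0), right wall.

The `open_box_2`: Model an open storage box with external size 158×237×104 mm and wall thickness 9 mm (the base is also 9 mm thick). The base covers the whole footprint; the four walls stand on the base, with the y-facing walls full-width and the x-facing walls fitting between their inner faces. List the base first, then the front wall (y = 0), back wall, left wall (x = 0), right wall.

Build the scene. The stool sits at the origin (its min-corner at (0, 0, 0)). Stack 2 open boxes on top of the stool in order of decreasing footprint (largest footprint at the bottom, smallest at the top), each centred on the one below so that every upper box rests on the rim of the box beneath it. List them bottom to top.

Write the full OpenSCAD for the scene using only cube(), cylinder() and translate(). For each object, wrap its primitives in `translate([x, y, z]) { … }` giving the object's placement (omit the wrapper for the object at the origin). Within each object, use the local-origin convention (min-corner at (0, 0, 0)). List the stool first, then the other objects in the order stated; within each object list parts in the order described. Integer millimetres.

translate([0, 0, 382]) cube([328, 341, 27]);
cube([32, 32, 382]);
translate([296, 0, 0]) cube([32, 32, 382]);
translate([0, 309, 0]) cube([32, 32, 382]);
translate([296, 309, 0]) cube([32, 32, 382]);
translate([76, 37, 409]) {
  cube([176, 267, 16]);
  translate([0, 0, 16]) cube([176, 16, 177]);
  translate([0, 251, 16]) cube([176, 16, 177]);
  translate([0, 16, 16]) cube([16, 235, 177]);
  translate([160, 16, 16]) cube([16, 235, 177]);
}
translate([85, 52, 602]) {
  cube([158, 237, 9]);
  translate([0, 0, 9]) cube([158, 9, 95]);
  translate([0, 228, 9]) cube([158, 9, 95]);
  translate([0, 9, 9]) cube([9, 219, 95]);
  translate([149, 9, 9]) cube([9, 219, 95]);
}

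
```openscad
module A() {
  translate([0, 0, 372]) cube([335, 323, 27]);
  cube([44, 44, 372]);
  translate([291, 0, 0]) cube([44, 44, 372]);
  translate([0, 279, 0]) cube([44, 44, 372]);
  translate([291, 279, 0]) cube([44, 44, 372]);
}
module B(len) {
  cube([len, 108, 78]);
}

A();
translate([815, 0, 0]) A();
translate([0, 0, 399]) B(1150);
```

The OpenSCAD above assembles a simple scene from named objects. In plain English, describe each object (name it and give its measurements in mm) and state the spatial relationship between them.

A is a simple wooden stool: a rectangular seat 335 mm (x) by 323 mm (y), 27 mm thick, top face at z = 399 mm, on four square legs, each 44×44 mm in cross-section. The legs rest on z = 0, each flush with a corner of the seat.

B is a rectangular beam 1150 mm long (x), 108 mm deep (y), 78 mm thick (z).

The beam spans the tops of two stools placed 480 mm apart, resting at z = 399 mm.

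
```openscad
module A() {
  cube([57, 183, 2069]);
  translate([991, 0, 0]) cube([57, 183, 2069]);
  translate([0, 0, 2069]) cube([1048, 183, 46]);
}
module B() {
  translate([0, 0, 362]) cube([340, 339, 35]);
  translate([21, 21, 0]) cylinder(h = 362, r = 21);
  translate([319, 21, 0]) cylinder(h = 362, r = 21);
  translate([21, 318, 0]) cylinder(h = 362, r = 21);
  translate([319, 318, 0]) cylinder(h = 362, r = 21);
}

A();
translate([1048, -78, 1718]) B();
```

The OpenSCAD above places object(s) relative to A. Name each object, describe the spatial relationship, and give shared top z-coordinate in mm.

A is a door frame. B is a stool. The stool is beside the door frame with their tops flush at z = 2115. The shared top z-coordinate is 2115 mm.

Both tops at z = 2115 mm.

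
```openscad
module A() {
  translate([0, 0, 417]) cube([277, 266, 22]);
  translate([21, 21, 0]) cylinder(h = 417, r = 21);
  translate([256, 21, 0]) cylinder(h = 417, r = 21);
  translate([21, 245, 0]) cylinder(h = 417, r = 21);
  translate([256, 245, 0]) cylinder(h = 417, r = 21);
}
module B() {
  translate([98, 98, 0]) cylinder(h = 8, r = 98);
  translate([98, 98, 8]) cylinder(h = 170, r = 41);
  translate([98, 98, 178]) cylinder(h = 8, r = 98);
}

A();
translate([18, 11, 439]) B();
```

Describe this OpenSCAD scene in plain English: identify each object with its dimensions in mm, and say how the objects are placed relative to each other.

A is a four-legged stool. The seat is a 277×266×22 mm slab whose top surface is at z = 439 mm; four round legs, each 42 mm in diameter, run from the floor (z = 0) to the underside of the seat, each leg's axis is inset half a diameter from the nearest pair of seat edges (so the leg's bounding box is flush with the corner).

B is a spool: two coaxial disc flanges of radius 98 mm and thickness 8 mm, joined by a core cylinder of radius 41 mm and height 170 mm. The lower flange rests on z = 0 and the three cylinders share a vertical axis.

The spool is on top of the stool.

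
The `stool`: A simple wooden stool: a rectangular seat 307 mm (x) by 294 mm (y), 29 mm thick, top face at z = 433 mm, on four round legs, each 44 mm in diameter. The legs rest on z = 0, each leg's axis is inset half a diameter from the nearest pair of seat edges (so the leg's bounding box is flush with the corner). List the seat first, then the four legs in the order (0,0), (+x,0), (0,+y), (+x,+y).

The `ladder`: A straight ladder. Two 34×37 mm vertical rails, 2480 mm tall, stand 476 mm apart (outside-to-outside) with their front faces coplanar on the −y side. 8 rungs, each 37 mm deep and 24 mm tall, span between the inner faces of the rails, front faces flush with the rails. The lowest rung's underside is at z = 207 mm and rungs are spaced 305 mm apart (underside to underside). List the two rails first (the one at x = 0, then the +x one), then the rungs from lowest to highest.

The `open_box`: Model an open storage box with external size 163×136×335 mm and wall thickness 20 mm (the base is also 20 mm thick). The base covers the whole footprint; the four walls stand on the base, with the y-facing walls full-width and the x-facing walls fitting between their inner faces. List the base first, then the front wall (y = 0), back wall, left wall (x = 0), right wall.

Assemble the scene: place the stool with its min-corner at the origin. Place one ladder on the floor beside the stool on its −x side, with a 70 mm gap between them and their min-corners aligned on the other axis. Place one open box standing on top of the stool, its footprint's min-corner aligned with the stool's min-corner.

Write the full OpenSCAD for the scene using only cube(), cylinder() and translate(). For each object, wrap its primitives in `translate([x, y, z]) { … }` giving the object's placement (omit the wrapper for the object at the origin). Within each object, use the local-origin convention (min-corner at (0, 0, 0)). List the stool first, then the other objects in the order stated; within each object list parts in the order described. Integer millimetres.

translate([0, 0, 404]) cube([307, 294, 29]);
translate([22, 22, 0]) cylinder(h = 404, r = 22);
translate([285, 22, 0]) cylinder(h = 404, r = 22);
translate([22, 272, 0]) cylinder(h = 404, r = 22);
translate([285, 272, 0]) cylinder(h = 404, r = 22);
translate([-546, 0, 0]) {
  cube([34, 37, 2480]);
  translate([442, 0, 0]) cube([34, 37, 2480]);
  translate([34, 0, 207]) cube([408, 37, 24]);
  translate([34, 0, 512]) cube([408, 37, 24]);
  translate([34, 0, 817]) cube([408, 37, 24]);
  translate([34, 0, 1122]) cube([408, 37, 24]);
  translate([34, 0, 1427]) cube([408, 37, 24]);
  translate([34, 0, 1732]) cube([408, 37, 24]);
  translate([34, 0, 2037]) cube([408, 37, 24]);
  translate([34, 0, 2342]) cube([408, 37, 24]);
}
translate([0, 0, 433]) {
  cube([163, 136, 20]);
  translate([0, 0, 20]) cube([163, 20, 315]);
  translate([0, 116, 20]) cube([163, 20, 315]);
  translate([0, 20, 20]) cube([20, 96, 315]);
  translate([143, 20, 20]) cube([20, 96, 315]);
}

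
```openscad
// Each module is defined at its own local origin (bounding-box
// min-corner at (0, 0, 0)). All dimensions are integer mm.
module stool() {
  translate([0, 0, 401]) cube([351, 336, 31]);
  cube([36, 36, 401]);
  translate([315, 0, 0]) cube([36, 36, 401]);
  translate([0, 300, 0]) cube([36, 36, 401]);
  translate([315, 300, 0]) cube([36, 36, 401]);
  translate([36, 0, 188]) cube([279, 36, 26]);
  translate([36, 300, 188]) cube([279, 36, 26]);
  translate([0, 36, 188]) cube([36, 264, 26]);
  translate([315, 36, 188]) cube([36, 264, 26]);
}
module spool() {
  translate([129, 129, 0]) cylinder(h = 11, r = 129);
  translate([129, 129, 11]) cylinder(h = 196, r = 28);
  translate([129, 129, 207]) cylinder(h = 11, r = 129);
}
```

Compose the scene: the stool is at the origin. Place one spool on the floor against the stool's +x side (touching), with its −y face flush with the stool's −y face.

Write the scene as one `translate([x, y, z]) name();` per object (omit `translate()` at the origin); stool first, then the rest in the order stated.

stool();
translate([351, 0, 0]) spool();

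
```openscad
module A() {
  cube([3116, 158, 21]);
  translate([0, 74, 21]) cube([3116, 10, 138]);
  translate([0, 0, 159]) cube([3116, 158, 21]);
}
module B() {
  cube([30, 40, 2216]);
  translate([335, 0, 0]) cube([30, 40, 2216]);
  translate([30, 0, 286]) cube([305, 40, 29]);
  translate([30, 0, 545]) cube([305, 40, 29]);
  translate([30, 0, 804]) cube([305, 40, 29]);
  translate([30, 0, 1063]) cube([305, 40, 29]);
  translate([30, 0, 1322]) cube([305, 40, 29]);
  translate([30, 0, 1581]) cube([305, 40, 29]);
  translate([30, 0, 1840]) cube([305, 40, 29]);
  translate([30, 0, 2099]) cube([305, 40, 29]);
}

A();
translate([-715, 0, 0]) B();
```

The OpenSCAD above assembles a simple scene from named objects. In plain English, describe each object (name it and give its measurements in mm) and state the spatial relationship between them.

A is an I-beam lying along x, 3116 mm long. Overall section height 180 mm. Two flanges 158 mm wide (y) and 21 mm thick, one on the floor and one at the top; a web 10 mm thick runs between them, centred on the flange width.

B is a straight ladder. Two 30×40 mm vertical rails, 2216 mm tall, stand 365 mm apart (outside-to-outside) with their front faces coplanar on the −y side. 8 rungs, each 40 mm deep and 29 mm tall, span between the inner faces of the rails, front faces flush with the rails. The lowest rung's underside is at z = 286 mm and rungs are spaced 259 mm apart (underside to underside).

The ladder is on the floor beside the I-beam on its −x side.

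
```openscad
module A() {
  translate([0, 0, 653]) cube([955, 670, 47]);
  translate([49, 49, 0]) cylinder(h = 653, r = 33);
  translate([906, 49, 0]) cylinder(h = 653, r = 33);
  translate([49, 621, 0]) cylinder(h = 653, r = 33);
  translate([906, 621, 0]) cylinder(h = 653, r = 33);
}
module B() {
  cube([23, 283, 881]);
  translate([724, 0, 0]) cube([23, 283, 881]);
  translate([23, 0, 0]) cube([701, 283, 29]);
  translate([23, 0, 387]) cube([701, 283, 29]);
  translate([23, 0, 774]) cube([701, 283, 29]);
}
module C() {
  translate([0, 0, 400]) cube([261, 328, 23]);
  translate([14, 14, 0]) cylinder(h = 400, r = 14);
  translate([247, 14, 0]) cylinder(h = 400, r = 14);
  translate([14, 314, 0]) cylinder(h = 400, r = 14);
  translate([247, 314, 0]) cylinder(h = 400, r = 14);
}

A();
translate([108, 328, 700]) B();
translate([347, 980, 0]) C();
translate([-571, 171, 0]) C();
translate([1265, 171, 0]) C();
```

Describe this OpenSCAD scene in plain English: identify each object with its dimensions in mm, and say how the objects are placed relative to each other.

A is a rectangular dining table. The top is 955×670×47 mm with its upper surface at z = 700 mm. It stands on four round legs of 66 mm diameter, each leg's bounding box inset 16 mm from the nearest pair of top edges, running from the floor to the underside of the top.

B is an open bookshelf. Two side panels, each 23 mm thick, 283 mm deep and 881 mm tall, stand 747 mm apart (outside-to-outside). Between them sit 3 shelves, each 29 mm thick and 283 mm deep, spanning the full gap between the sides. The bottom shelf rests on the floor (its underside at z = 0) and the clear gap between one shelf's top and the next shelf's underside is 358 mm.

C is a four-legged stool. The seat is a 261×328×23 mm slab whose top surface is at z = 423 mm; four round legs, each 28 mm in diameter, run from the floor (z = 0) to the underside of the seat, each leg's axis is inset half a diameter from the nearest pair of seat edges (so the leg's bounding box is flush with the corner).

The bookshelf is on top of the table. Three stools sit around the table at the +y, −x, +x sides.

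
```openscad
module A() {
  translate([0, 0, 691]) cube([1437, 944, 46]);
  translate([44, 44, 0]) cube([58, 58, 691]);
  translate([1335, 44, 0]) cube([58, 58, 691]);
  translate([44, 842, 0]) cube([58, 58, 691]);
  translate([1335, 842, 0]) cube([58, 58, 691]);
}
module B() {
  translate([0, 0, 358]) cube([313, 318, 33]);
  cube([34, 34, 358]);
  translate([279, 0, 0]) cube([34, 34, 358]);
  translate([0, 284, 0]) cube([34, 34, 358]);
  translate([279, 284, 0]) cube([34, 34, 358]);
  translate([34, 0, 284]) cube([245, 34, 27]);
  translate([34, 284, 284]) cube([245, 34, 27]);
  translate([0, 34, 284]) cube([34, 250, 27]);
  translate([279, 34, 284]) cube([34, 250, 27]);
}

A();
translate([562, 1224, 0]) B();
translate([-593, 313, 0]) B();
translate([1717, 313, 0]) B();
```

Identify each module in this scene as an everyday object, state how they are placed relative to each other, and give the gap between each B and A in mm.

Each stool's nearest face is 280 mm from the table's bounding box.

A is a table. B is a stool. Three stools sit around the table at the +y, −x, +x sides. The gap between each stool and the table is 280 mm.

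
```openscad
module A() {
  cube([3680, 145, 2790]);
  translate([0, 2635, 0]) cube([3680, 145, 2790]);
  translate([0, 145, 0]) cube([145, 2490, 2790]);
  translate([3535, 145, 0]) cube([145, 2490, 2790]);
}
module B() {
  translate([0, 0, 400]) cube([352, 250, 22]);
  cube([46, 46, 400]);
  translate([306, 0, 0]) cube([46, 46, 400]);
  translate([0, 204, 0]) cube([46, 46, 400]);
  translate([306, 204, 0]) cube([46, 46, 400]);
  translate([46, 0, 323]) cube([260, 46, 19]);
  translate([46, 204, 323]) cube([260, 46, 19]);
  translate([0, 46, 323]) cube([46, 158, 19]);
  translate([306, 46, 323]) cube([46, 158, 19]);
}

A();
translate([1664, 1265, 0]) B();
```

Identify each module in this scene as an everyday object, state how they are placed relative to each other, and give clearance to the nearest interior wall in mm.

A is a house frame. B is a stool. The stool sits inside the house frame, centred. The clearance to the nearest interior wall is 1120 mm.

Clearances: x = 1519, y = 1120; minimum 1120 mm.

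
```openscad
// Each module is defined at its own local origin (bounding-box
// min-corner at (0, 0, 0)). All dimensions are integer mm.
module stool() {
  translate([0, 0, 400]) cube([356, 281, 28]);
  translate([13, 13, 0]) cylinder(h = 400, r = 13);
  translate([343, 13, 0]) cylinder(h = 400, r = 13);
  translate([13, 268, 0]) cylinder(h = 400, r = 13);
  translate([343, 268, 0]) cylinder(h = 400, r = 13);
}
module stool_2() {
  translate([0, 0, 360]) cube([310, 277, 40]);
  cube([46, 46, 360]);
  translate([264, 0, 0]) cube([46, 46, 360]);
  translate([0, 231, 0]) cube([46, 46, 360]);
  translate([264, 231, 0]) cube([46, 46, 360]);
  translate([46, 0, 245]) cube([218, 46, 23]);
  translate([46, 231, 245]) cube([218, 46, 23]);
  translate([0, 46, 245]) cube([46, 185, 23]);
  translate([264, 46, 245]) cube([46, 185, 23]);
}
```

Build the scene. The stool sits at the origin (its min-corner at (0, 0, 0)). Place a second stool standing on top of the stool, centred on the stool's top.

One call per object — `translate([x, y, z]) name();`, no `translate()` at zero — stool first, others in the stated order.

stool();
translate([23, 2, 428]) stool_2();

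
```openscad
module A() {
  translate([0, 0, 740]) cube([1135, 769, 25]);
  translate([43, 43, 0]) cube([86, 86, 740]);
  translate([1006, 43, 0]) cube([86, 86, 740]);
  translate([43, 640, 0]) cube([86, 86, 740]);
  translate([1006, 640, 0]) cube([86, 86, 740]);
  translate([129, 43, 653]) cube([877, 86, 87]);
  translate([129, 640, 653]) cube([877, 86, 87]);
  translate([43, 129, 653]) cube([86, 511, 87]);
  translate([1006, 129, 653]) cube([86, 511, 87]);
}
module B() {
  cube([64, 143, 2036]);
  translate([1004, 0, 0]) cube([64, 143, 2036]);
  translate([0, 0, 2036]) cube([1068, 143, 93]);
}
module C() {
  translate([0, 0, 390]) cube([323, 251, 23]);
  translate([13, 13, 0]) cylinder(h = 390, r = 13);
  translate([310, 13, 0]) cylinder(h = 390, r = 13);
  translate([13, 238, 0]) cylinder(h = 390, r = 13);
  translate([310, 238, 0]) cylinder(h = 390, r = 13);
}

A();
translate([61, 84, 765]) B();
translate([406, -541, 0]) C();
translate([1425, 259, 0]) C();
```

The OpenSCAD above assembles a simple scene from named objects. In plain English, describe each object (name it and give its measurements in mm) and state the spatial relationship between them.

A is a rectangular dining table. The top is 1135×769×25 mm with its upper surface at z = 765 mm. It stands on four 86×86 mm square legs, each inset 43 mm from the nearest pair of top edges, running from the floor to the underside of the top. Four apron rails, 86 mm thick and 87 mm tall, run between adjacent legs with their top edges flush with the underside of the top and their outer faces flush with the legs' outer faces.

B is a door frame. The clear opening is 940 mm wide and 2036 mm high. Two 64 mm wide jambs, 143 mm deep, stand either side of the opening from the floor to the top of the opening. A 93 mm thick head sits across the top of both jambs, spanning the full outside width of the frame.

C is a simple wooden stool: a rectangular seat 323 mm (x) by 251 mm (y), 23 mm thick, top face at z = 413 mm, on four round legs, each 26 mm in diameter. The legs rest on z = 0, each leg's axis is inset half a diameter from the nearest pair of seat edges (so the leg's bounding box is flush with the corner).

The door frame is on top of the table. Two stools sit around the table at the −y, +x sides.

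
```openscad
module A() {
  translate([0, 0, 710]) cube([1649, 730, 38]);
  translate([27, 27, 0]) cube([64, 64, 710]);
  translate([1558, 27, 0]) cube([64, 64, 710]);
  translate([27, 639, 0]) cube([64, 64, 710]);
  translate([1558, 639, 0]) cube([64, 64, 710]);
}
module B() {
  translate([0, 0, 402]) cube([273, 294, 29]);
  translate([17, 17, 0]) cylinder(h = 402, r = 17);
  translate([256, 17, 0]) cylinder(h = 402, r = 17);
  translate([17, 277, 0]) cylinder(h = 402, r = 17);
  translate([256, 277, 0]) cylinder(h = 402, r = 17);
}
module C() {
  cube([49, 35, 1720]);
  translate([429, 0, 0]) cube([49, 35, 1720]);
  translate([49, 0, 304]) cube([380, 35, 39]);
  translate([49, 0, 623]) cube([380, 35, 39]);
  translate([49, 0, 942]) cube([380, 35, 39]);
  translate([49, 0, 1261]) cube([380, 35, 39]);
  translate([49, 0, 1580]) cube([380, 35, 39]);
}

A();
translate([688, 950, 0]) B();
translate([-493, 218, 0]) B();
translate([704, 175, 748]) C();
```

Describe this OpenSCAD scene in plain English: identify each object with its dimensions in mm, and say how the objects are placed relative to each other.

A is a table: top 1649 mm (x) × 730 mm (y), 38 mm thick, upper face at z = 748 mm, on four 64×64 mm square legs, each inset 27 mm from the nearest pair of top edges, running from z = 0 to the bottom of the top.

B is a four-legged stool. The seat is 273×294 mm, 29 mm thick, top at z = 431 mm. It stands on four round legs, each 34 mm in diameter, from z = 0 to the seat underside, each leg's axis is inset half a diameter from the nearest pair of seat edges (so the leg's bounding box is flush with the corner).

C is a straight ladder. Two 49×35 mm vertical rails, 1720 mm tall, stand 478 mm apart (outside-to-outside) with their front faces coplanar on the −y side. 5 rungs, each 35 mm deep and 39 mm tall, span between the inner faces of the rails, front faces flush with the rails. The lowest rung's underside is at z = 304 mm and rungs are spaced 319 mm apart (underside to underside).

Two stools sit around the table at the +y, −x sides. The ladder is on top of the table.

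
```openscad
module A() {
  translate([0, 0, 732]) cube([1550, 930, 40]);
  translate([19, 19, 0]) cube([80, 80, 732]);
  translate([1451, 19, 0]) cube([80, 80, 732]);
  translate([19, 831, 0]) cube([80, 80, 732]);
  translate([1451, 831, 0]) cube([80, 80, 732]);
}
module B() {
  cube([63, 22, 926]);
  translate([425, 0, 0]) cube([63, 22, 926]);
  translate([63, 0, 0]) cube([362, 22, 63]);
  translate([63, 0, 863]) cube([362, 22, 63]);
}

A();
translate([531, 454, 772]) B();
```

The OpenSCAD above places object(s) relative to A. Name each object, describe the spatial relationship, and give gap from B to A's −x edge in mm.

A is a table. B is a picture frame. The picture frame is on top of the table, centred. The gap from the picture frame to the table's −x edge is 531 mm.

The picture frame's min-x is at 531; the table's min-x is 0; gap = 531 mm.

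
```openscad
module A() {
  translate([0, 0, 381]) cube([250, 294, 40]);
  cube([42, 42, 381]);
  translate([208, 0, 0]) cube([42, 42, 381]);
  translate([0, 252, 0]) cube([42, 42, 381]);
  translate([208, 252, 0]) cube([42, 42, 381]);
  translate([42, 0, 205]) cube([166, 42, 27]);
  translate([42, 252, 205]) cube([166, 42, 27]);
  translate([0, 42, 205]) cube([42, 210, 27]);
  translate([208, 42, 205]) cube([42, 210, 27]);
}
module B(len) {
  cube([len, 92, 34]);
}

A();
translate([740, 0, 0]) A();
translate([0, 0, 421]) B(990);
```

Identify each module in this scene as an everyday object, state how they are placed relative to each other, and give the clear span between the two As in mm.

Second stool starts at x = 740; first ends at x = 250; clear span = 740 − 250 = 490 mm.

A is a stool. B is a beam. A beam spans the tops of two stools. The clear span between the two stools is 490 mm.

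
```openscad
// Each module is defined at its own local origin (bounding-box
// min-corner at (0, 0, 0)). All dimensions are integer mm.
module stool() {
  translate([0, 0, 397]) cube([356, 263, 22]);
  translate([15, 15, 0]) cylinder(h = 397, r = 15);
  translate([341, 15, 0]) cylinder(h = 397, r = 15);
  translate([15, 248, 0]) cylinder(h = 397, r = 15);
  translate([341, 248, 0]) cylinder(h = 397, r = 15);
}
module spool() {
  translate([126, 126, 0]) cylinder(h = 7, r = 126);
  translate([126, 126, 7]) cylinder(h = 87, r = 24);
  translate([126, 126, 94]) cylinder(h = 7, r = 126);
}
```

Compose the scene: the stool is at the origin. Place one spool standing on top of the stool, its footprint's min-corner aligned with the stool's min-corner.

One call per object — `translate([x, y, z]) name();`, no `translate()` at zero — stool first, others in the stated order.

stool();
translate([0, 0, 419]) spool();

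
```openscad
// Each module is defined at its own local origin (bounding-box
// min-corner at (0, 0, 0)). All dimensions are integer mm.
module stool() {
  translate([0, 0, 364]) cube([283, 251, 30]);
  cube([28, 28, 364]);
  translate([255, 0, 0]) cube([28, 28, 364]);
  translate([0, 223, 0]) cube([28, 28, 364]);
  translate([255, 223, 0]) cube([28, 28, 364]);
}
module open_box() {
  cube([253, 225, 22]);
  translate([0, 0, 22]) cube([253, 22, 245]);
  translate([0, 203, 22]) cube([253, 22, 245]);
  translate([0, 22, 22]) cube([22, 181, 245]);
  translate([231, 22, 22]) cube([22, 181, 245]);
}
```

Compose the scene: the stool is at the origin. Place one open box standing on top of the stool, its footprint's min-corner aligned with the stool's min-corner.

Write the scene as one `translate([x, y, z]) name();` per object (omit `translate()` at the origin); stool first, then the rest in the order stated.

stool();
translate([0, 0, 394]) open_box();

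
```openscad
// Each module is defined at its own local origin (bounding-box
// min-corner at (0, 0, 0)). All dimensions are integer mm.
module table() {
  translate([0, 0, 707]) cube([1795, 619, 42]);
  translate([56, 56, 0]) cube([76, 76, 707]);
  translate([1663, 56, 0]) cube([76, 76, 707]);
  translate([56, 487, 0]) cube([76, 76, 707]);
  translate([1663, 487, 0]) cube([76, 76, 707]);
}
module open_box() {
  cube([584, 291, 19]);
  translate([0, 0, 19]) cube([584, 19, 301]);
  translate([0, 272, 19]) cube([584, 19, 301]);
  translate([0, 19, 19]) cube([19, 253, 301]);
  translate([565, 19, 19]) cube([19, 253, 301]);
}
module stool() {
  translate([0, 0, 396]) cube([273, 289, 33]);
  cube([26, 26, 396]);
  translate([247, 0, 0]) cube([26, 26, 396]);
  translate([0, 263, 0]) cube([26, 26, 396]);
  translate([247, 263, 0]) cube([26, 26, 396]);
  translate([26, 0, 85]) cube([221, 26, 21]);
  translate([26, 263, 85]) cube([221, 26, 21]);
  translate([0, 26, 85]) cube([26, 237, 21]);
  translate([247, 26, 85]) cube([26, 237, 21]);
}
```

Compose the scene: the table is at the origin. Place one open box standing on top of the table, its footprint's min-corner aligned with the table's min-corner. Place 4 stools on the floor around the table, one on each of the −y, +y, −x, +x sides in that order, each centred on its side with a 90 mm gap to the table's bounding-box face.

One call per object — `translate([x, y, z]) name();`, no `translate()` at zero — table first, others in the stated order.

table();
translate([0, 0, 749]) open_box();
translate([761, -379, 0]) stool();
translate([761, 709, 0]) stool();
translate([-363, 165, 0]) stool();
translate([1885, 165, 0]) stool();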